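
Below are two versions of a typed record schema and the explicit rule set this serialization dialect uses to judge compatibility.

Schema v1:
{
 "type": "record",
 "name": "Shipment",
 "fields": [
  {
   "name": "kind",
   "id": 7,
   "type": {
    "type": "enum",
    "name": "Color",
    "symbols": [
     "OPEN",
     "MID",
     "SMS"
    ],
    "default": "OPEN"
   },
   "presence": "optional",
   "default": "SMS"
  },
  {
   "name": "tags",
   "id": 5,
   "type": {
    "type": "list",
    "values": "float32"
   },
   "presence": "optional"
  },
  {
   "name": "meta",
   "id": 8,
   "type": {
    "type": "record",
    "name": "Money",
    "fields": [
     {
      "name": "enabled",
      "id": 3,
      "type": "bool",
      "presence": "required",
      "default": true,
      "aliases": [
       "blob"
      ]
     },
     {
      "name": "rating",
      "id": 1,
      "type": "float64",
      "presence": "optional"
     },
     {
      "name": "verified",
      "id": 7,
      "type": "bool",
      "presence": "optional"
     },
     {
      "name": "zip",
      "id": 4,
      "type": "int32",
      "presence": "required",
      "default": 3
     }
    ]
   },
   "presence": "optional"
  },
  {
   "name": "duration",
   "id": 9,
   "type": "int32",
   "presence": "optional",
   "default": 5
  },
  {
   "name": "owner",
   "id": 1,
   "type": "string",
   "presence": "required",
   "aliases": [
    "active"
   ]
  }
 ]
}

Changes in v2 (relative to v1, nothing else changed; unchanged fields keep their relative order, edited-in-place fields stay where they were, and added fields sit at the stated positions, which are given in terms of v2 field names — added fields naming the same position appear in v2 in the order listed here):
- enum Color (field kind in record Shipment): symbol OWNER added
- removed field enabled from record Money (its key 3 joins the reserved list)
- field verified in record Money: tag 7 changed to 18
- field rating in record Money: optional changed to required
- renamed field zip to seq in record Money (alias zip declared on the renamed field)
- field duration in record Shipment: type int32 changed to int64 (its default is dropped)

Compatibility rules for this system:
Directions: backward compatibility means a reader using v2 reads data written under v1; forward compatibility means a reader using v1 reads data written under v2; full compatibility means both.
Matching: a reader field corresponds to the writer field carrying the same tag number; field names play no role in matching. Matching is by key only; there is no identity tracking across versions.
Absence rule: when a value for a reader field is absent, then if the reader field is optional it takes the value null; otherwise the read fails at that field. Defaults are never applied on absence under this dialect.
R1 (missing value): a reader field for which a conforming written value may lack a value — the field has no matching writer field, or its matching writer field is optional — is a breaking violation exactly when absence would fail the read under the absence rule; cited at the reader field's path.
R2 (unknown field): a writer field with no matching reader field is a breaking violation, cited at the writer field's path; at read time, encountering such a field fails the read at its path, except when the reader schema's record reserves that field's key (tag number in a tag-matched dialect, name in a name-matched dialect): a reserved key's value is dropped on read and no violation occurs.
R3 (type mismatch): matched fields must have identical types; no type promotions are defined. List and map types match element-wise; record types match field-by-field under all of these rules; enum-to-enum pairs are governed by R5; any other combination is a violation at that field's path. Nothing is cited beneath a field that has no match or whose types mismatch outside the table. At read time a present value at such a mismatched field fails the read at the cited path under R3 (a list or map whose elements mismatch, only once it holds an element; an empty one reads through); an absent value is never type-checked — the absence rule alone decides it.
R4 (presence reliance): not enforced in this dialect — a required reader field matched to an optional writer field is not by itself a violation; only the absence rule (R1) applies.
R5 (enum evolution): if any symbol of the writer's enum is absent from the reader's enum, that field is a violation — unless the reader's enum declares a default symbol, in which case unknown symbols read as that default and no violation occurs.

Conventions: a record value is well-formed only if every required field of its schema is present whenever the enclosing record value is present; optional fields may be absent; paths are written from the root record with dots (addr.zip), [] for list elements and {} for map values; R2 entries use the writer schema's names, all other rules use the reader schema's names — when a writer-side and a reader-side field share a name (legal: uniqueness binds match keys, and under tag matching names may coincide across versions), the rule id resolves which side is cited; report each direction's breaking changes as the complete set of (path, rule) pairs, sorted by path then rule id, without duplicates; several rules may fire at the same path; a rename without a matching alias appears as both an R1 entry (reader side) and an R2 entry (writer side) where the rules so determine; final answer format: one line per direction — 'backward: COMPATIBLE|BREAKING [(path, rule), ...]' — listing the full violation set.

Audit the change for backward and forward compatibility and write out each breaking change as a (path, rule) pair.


the writer's type comes first in each Shipment pair
backward pass over Shipment, reader schema v2, writer schema v1:
  kind: paired with writer kind (Color -> Color; writer optional)
  tags: paired with writer tags (list<float32> -> list<float32>; writer optional)
  meta: paired with writer meta (Money -> Money; writer optional)
  duration: paired with writer duration (int32 -> int64; writer optional)
  owner: paired with writer owner (string -> string; writer required)
  meta.rating: paired with writer meta.rating (float64 -> float64; writer optional)
  meta.verified has no writer counterpart
  meta.seq: paired with writer meta.zip (int32 -> int32; writer required)
  writer meta.enabled: unknown to reader
  writer meta.verified: unknown to reader
  rule R3 violated at duration
  rule R1 violated at meta.rating
  rule R2 violated at meta.verified
  backward on Shipment therefore BREAKING (3)
forward pass over Shipment, reader schema v1, writer schema v2:
  kind: paired with writer kind (Color -> Color; writer optional)
  tags: paired with writer tags (list<float32> -> list<float32>; writer optional)
  meta: paired with writer meta (Money -> Money; writer optional)
  duration: paired with writer duration (int64 -> int32; writer optional)
  owner: paired with writer owner (string -> string; writer required)
  meta.enabled has no writer counterpart
  meta.rating: paired with writer meta.rating (float64 -> float64; writer required)
  meta.verified has no writer counterpart
  meta.zip: paired with writer meta.seq (int32 -> int32; writer required)
  writer meta.verified: unknown to reader
  rule R3 violated at duration
  rule R1 violated at meta.enabled
  rule R2 violated at meta.verified
  forward on Shipment therefore BREAKING (3)

backward: BREAKING [(duration, R3), (meta.rating, R1), (meta.verified, R2)]; forward: BREAKING [(duration, R3), (meta.enabled, R1), (meta.verified, R2)]


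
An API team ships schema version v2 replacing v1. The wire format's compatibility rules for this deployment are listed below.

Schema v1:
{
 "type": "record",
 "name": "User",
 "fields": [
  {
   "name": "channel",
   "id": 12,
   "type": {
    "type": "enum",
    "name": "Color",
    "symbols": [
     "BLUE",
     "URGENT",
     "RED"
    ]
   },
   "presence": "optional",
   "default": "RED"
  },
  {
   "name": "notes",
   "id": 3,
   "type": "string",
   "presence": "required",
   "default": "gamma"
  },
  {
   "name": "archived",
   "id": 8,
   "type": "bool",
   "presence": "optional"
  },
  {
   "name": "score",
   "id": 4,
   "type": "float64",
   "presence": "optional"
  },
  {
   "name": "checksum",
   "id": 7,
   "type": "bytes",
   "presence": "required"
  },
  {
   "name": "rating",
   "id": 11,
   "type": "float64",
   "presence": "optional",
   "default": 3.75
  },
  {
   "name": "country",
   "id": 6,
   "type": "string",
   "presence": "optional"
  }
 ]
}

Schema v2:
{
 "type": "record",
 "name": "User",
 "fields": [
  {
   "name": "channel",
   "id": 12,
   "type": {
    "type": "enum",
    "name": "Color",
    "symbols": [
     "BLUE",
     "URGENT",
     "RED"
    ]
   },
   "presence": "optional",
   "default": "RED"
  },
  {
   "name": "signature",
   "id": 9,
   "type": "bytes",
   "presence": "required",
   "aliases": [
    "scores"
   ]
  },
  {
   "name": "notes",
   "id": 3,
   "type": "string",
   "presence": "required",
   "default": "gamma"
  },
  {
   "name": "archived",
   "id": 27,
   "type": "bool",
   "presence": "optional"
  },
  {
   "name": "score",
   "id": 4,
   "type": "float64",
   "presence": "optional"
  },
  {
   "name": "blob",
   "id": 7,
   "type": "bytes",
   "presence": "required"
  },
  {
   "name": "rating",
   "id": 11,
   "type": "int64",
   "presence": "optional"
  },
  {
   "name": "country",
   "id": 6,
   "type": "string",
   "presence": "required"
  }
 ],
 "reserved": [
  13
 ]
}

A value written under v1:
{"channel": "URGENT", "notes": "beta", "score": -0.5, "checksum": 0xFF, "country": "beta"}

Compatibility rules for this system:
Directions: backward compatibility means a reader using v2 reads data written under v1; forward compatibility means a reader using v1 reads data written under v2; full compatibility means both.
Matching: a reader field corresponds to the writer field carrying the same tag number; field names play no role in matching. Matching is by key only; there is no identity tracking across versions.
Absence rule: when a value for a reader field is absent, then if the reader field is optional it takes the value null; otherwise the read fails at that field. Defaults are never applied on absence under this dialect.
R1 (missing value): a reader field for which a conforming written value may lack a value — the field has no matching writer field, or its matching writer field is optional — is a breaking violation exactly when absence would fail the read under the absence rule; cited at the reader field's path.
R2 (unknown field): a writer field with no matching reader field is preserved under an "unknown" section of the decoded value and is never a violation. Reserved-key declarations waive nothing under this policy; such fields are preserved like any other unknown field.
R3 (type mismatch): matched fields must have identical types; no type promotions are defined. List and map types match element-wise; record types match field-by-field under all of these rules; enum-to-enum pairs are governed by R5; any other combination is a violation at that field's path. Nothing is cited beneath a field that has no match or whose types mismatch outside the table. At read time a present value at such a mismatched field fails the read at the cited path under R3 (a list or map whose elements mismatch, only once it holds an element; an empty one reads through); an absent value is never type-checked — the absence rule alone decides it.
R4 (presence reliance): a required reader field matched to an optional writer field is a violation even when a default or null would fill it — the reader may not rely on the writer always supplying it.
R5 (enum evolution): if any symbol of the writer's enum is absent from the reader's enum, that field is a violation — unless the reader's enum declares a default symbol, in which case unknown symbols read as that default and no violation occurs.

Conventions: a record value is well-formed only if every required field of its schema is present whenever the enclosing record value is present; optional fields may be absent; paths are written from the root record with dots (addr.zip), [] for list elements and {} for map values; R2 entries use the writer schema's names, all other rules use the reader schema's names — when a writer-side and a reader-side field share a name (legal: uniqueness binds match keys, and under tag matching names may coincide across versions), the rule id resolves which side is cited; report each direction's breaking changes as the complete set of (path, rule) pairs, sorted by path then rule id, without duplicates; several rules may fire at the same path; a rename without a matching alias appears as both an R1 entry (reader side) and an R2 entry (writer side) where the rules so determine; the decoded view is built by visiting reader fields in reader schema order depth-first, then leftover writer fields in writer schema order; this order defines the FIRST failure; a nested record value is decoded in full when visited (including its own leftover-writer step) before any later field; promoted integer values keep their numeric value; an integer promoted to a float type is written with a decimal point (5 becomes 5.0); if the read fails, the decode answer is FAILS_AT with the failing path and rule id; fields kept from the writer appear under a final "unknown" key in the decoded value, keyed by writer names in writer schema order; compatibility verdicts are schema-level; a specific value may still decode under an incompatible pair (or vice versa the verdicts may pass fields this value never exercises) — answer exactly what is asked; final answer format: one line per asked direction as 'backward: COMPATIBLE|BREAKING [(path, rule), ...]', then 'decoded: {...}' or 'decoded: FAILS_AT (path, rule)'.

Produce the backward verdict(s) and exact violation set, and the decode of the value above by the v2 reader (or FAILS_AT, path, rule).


the writer's type comes first in each User pair
backward for User (reader v2, writer v1):
  Color -> Color, writer optional: channel aligns to channel
  signature has no writer counterpart
  string -> string, writer required: notes aligns to notes
  archived has no writer counterpart
  float64 -> float64, writer optional: score aligns to score
  bytes -> bytes, writer required: blob aligns to checksum
  float64 -> int64, writer optional: rating aligns to rating
  string -> string, writer optional: country aligns to country
  writer field archived has no reader counterpart
  violation R1 at country
  violation R4 at country
  violation R3 at rating
  violation R1 at signature
  => backward verdict for User: BREAKING, 4 violation(s)
migrating the User value to v2:
  channel := "URGENT"
  read fails at signature under R1 (no fill)
  => FAILS_AT (signature, R1)
the rest of the User diff is inert for this question:
  field archived in record User: tag 8 changed to 27 -> triggers nothing under User's printed rules — same verdict
  renamed field checksum to blob in record User -> triggers nothing under User's printed rules — same verdict

backward: BREAKING [(country, R1), (country, R4), (rating, R3), (signature, R1)]; decoded: FAILS_AT (signature, R1)


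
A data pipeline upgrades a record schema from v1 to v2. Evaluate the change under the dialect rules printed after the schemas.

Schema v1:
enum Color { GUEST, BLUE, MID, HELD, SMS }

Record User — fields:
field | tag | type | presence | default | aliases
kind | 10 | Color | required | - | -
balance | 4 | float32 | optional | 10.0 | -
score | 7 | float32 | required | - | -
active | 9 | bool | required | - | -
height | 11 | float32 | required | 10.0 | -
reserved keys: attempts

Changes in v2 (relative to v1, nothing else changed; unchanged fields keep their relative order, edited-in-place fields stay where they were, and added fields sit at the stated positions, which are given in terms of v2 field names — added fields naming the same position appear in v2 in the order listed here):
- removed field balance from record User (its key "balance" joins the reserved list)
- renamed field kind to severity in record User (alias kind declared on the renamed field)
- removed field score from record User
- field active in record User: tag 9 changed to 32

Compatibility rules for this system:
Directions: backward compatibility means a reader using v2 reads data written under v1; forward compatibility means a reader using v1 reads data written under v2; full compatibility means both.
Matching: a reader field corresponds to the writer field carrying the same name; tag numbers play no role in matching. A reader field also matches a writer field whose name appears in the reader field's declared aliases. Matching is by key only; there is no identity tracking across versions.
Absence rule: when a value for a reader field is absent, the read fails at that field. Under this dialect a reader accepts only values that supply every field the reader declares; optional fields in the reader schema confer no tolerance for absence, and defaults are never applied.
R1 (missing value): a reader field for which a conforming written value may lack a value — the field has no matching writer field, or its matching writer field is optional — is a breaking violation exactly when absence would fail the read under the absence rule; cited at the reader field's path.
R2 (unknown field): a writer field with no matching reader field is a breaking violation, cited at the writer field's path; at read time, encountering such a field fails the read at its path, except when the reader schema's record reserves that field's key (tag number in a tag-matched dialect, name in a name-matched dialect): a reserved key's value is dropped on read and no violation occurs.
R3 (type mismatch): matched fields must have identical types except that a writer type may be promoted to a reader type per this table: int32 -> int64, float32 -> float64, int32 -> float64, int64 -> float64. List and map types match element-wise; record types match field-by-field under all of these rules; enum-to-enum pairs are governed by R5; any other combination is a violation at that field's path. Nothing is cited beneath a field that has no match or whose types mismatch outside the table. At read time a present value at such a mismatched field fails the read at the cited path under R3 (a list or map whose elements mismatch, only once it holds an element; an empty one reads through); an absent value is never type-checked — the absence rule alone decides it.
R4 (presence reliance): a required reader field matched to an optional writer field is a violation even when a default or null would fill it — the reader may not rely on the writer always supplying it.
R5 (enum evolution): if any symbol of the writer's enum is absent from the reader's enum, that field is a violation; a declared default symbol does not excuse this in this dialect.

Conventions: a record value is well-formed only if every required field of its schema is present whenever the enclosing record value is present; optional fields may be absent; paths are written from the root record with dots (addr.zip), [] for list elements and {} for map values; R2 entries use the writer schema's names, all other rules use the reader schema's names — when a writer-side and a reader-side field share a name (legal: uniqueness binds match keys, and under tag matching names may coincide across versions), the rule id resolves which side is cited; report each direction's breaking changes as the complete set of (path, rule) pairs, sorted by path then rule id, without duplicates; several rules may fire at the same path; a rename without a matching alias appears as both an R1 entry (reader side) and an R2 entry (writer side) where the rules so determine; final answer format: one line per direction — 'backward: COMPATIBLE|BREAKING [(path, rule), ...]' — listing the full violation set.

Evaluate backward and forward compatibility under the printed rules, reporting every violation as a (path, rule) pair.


backward: BREAKING [(score, R2)]; forward: BREAKING [(balance, R1), (kind, R1), (score, R1), (severity, R2)]

arrows below run writer -> reader for User
backward for User (reader v2, writer v1):
  severity <- kind (Color -> Color, writer required)
  active <- active (bool -> bool, writer required)
  height <- height (float32 -> float32, writer required)
  writer field balance has no reader counterpart
  writer field score has no reader counterpart
  violation R2 at score
  => backward verdict for User: BREAKING, 1 violation(s)
forward for User (reader v1, writer v2):
  kind has no writer counterpart
  balance has no writer counterpart
  score has no writer counterpart
  active <- active (bool -> bool, writer required)
  height <- height (float32 -> float32, writer required)
  writer field severity has no reader counterpart
  violation R1 at balance
  violation R1 at kind
  violation R1 at score
  violation R2 at severity
  => forward verdict for User: BREAKING, 4 violation(s)


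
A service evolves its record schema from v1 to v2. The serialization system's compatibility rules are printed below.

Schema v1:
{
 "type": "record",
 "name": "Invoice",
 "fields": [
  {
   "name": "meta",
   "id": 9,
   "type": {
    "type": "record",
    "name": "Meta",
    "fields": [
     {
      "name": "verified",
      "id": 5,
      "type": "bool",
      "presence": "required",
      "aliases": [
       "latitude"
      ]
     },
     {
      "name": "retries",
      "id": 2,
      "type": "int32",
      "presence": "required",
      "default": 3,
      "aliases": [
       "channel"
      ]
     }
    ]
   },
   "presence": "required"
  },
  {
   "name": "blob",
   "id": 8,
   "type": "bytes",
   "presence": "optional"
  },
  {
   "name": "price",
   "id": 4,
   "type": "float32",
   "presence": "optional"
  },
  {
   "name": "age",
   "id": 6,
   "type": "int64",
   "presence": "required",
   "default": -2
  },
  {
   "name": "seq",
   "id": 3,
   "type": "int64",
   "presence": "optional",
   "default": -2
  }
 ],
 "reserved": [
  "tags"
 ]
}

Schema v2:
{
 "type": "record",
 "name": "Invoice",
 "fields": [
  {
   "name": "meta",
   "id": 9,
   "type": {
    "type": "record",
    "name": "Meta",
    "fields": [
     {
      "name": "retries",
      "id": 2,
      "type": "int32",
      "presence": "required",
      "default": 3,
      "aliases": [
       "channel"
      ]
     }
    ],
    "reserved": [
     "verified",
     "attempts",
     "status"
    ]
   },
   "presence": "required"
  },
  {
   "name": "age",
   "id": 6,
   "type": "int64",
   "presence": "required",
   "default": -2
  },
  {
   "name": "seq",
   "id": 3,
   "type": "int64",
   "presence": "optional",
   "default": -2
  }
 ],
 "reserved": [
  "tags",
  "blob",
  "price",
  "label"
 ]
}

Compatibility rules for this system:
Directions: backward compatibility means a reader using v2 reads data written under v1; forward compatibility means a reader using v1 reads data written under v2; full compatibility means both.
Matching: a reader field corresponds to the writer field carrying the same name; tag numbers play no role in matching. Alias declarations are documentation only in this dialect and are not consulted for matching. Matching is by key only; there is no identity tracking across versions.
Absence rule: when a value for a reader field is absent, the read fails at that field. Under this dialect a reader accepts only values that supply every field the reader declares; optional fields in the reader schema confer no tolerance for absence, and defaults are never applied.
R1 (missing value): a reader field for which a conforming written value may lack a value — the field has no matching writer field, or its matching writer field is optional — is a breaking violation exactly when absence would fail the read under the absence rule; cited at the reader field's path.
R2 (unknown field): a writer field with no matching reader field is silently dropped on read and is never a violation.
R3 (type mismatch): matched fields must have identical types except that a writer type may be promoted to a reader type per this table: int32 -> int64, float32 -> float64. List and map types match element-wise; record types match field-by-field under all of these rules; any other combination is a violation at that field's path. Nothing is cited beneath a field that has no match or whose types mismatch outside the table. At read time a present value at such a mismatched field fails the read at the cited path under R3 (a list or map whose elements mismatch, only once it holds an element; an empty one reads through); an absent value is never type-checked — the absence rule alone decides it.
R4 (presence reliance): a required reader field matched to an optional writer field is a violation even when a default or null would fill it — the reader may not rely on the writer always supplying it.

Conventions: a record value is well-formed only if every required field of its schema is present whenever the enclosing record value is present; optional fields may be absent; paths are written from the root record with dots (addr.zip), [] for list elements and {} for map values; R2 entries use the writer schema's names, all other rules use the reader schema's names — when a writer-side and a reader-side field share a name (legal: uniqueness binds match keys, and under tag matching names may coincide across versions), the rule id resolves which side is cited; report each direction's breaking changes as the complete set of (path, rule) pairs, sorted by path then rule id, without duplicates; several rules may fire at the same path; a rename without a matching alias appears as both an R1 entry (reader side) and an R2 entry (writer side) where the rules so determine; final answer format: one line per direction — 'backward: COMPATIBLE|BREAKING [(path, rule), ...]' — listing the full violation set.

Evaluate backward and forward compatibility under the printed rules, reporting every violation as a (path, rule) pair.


the writer's type comes first in each Invoice pair
backward for Invoice (reader v2, writer v1):
  meta: paired with writer meta (Meta -> Meta; writer required)
  age: paired with writer age (int64 -> int64; writer required)
  seq: paired with writer seq (int64 -> int64; writer optional)
  blob (writer side), unknown to reader
  price (writer side), unknown to reader
  meta.retries: paired with writer meta.retries (int32 -> int32; writer required)
  meta.verified (writer side), unknown to reader
  violation R1 at seq
  => backward: BREAKING (1)
forward for Invoice (reader v1, writer v2):
  meta: paired with writer meta (Meta -> Meta; writer required)
  no writer field matches reader blob
  no writer field matches reader price
  age: paired with writer age (int64 -> int64; writer required)
  seq: paired with writer seq (int64 -> int64; writer optional)
  no writer field matches reader meta.verified
  meta.retries: paired with writer meta.retries (int32 -> int32; writer required)
  violation R1 at blob
  violation R1 at meta.verified
  violation R1 at price
  violation R1 at seq
  => forward: BREAKING (4)

backward: BREAKING [(seq, R1)]; forward: BREAKING [(blob, R1), (meta.verified, R1), (price, R1), (seq, R1)]


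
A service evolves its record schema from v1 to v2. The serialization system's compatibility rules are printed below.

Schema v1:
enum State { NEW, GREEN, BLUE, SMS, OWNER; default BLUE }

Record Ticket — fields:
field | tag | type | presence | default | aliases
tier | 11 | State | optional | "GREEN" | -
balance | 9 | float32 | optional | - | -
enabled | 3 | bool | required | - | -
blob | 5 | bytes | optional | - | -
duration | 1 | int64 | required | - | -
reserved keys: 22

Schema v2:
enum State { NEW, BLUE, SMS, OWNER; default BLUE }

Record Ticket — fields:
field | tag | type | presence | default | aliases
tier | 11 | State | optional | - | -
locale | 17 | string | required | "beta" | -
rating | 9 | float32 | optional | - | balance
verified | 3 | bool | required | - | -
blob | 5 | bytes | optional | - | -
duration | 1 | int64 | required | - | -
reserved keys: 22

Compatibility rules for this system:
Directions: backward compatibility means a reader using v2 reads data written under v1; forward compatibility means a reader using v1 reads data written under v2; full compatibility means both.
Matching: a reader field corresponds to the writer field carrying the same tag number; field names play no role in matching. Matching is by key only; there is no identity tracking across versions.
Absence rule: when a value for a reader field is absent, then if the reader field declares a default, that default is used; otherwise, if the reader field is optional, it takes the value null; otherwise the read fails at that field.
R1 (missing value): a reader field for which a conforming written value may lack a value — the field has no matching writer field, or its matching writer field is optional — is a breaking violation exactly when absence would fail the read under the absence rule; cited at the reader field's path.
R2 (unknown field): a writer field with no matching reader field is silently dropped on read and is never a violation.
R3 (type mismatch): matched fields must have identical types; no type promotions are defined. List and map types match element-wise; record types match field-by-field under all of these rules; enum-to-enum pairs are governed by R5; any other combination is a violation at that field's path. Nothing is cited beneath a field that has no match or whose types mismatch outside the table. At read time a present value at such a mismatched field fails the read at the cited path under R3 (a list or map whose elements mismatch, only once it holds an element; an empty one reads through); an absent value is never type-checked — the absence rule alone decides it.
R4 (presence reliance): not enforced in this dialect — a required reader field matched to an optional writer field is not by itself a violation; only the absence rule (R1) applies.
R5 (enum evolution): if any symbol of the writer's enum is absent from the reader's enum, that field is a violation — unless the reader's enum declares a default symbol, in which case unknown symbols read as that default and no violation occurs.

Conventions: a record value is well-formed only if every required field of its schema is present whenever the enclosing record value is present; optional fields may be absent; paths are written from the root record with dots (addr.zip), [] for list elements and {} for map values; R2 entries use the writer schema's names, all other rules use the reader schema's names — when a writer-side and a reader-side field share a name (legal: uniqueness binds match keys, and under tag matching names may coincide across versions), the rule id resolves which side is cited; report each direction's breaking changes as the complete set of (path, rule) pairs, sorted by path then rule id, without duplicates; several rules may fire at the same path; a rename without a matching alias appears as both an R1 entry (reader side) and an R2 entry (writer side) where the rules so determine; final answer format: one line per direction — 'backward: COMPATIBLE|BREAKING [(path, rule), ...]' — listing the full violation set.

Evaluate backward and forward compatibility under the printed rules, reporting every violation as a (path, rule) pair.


each type pair in Ticket: writer, then reader
backward pass over Ticket, reader schema v2, writer schema v1:
  State -> State, writer optional: tier aligns to tier
  no writer field matches reader locale
  float32 -> float32, writer optional: rating aligns to balance
  bool -> bool, writer required: verified aligns to enabled
  bytes -> bytes, writer optional: blob aligns to blob
  int64 -> int64, writer required: duration aligns to duration
  => no violations; backward on Ticket: COMPATIBLE
forward pass over Ticket, reader schema v1, writer schema v2:
  State -> State, writer optional: tier aligns to tier
  float32 -> float32, writer optional: balance aligns to rating
  bool -> bool, writer required: enabled aligns to verified
  bytes -> bytes, writer optional: blob aligns to blob
  int64 -> int64, writer required: duration aligns to duration
  leftover writer field: locale
  => no violations; forward on Ticket: COMPATIBLE

backward: COMPATIBLE []; forward: COMPATIBLE []


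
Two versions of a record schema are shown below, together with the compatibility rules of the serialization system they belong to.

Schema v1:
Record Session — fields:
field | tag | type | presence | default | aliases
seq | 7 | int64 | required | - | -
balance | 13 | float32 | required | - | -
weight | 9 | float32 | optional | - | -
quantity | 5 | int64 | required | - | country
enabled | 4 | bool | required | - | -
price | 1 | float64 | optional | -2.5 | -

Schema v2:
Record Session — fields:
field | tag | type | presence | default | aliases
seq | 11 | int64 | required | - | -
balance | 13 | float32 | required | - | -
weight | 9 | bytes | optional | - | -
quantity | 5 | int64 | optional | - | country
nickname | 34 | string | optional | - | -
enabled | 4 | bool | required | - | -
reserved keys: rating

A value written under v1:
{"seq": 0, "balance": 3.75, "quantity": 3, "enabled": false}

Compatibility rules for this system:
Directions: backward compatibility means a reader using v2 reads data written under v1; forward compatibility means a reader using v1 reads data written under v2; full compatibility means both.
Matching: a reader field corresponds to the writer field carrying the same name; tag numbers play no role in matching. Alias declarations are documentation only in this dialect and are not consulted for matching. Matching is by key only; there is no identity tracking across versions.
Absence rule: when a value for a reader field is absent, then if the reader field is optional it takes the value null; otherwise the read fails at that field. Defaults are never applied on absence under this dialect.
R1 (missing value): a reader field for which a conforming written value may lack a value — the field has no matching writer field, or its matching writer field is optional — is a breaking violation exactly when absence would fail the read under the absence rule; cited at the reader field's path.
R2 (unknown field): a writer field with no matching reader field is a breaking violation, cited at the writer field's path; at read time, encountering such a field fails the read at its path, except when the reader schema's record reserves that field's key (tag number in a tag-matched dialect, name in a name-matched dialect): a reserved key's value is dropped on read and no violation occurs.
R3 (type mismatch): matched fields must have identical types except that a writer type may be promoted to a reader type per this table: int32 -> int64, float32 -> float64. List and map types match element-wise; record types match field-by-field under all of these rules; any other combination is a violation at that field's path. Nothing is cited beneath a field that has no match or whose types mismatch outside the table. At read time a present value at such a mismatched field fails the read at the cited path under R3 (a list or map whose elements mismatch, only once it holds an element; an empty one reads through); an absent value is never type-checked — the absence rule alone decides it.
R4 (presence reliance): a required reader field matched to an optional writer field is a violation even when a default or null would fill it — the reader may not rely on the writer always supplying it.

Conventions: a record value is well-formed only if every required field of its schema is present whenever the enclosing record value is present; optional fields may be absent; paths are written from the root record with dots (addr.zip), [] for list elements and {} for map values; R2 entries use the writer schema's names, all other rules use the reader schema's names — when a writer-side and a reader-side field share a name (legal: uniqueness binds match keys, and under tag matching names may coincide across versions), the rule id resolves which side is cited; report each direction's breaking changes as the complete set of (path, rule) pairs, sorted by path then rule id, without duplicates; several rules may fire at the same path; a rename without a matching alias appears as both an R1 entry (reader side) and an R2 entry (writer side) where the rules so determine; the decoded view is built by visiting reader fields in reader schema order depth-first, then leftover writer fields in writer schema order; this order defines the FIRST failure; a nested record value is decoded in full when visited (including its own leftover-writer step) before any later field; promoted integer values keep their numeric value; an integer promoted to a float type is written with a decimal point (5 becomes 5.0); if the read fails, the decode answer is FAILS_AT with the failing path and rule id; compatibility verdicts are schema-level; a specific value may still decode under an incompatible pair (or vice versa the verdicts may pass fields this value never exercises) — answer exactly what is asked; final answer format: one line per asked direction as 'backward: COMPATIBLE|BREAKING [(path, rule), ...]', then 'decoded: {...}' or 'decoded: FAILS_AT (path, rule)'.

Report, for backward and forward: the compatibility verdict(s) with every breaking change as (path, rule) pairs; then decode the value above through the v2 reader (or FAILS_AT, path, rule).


backward: BREAKING [(price, R2), (weight, R3)]; forward: BREAKING [(nickname, R2), (quantity, R1), (quantity, R4), (weight, R3)]; decoded: {"seq": 0, "balance": 3.75, "weight": null, "quantity": 3, "nickname": null, "enabled": false}

the writer's type comes first in each Session pair
backward analysis of Session with v2 as reader and v1 as writer:
  seq: int64 -> int64, writer required; from seq
  balance: float32 -> float32, writer required; from balance
  weight: float32 -> bytes, writer optional; from weight
  quantity: int64 -> int64, writer required; from quantity
  nickname has no writer counterpart
  enabled: bool -> bool, writer required; from enabled
  price (writer side), unknown to reader
  breaking: (price, R2)
  breaking: (weight, R3)
  => backward: BREAKING (2)
forward analysis of Session with v1 as reader and v2 as writer:
  seq: int64 -> int64, writer required; from seq
  balance: float32 -> float32, writer required; from balance
  weight: bytes -> float32, writer optional; from weight
  quantity: int64 -> int64, writer optional; from quantity
  enabled: bool -> bool, writer required; from enabled
  price has no writer counterpart
  nickname (writer side), unknown to reader
  breaking: (nickname, R2)
  breaking: (quantity, R1)
  breaking: (quantity, R4)
  breaking: (weight, R3)
  => forward: BREAKING (4)
decode (reader v2):
  seq := 0
  balance := 3.75
  weight := null (missing; optional => null)
  quantity := 3
  nickname := null (missing; optional => null)
  enabled := false
  => decoded: {"seq": 0, "balance": 3.75, "weight": null, "quantity": 3, "nickname": null, "enabled": false}


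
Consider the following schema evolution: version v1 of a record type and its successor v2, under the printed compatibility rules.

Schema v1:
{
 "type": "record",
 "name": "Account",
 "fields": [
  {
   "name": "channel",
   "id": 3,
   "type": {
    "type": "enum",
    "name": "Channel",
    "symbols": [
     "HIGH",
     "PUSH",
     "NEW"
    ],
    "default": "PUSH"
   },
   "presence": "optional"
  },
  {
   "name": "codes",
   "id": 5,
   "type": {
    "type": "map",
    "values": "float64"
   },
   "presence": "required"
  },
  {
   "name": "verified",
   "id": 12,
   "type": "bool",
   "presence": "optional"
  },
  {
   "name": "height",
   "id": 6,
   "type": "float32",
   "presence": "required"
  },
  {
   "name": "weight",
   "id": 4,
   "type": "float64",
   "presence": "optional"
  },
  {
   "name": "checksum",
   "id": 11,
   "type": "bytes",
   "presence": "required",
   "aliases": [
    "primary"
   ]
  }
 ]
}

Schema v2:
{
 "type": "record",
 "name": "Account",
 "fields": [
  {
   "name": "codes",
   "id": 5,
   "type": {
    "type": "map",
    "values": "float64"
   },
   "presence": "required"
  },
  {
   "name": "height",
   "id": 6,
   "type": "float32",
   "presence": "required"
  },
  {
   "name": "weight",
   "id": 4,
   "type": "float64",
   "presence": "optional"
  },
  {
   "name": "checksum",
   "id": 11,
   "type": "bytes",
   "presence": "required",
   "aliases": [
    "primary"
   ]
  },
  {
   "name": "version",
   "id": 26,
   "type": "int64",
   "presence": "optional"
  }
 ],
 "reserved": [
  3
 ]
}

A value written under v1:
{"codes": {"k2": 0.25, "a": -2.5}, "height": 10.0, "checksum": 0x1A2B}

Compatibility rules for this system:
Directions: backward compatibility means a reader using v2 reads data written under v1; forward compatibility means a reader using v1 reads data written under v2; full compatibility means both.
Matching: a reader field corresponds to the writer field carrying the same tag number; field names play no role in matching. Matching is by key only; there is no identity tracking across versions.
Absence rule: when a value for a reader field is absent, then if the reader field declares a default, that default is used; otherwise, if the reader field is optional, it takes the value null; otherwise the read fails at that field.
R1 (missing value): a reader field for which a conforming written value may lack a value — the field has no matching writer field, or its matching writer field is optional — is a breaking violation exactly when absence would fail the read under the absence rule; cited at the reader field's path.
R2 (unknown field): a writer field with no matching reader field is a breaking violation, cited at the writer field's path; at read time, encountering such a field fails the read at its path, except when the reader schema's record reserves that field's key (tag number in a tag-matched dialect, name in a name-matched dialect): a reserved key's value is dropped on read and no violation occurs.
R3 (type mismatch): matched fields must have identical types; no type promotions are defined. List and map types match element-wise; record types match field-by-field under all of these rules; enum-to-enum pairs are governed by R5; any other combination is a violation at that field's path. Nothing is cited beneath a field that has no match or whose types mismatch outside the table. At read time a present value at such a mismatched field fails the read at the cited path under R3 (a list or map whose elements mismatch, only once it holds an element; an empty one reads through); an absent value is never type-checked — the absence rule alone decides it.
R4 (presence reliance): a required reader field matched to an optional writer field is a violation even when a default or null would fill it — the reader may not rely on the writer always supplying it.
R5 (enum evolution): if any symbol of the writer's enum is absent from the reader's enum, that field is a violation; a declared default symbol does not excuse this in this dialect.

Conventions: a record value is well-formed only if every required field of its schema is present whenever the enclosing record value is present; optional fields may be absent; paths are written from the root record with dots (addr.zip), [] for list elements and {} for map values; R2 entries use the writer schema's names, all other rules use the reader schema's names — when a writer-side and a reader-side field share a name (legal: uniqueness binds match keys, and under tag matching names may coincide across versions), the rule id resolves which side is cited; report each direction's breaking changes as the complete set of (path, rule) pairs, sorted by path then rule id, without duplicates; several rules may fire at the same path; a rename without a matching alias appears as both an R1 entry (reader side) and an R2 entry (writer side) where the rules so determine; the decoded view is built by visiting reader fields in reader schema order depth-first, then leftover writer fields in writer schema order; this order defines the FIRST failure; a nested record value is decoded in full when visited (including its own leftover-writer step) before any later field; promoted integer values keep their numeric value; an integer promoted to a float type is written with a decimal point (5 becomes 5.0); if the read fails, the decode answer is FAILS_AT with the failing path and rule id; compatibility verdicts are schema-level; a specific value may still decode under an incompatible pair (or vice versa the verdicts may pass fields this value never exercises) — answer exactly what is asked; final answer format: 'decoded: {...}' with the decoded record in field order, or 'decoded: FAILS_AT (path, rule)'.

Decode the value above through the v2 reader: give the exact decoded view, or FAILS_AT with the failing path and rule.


each type pair in Account: writer, then reader
decoding the Account value with the v2 reader:
  codes := {"k2": 0.25, "a": -2.5}
  height := 10.0
  weight := null (absent, optional -> null)
  checksum := 0x1A2B
  version := null (absent, optional -> null)
  => decoded: {"codes": {"k2": 0.25, "a": -2.5}, "height": 10.0, "weight": null, "checksum": 0x1A2B, "version": null}

decoded: {"codes": {"k2": 0.25, "a": -2.5}, "height": 10.0, "weight": null, "checksum": 0x1A2B, "version": null}
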